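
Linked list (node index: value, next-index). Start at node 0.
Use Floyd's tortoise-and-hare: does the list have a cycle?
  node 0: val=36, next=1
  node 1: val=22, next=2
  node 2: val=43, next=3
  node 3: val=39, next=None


Floyd's tortoise (slow, +1) and hare (fast, +2):
  init: slow=0, fast=0
  step 1: slow=1, fast=2
  step 2: fast 2->3->None, no cycle

Cycle: no


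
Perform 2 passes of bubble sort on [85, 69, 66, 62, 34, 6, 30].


Initial: [85, 69, 66, 62, 34, 6, 30]
Pass 1: [69, 66, 62, 34, 6, 30, 85] (6 swaps)
Pass 2: [66, 62, 34, 6, 30, 69, 85] (5 swaps)

After 2 passes: [66, 62, 34, 6, 30, 69, 85]


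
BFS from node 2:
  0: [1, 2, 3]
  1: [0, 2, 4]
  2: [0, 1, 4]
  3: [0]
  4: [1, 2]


Visit 2, enqueue [0, 1, 4]
Visit 0, enqueue [3]
Visit 1, enqueue []
Visit 4, enqueue []
Visit 3, enqueue []

BFS order: [2, 0, 1, 4, 3]


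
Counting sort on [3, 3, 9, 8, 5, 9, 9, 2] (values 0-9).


Input: [3, 3, 9, 8, 5, 9, 9, 2]
Counts: [0, 0, 1, 2, 0, 1, 0, 0, 1, 3]

Sorted: [2, 3, 3, 5, 8, 9, 9, 9]


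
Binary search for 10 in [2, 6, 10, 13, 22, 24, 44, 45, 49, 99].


Step 1: lo=0, hi=9, mid=4, val=22
Step 2: lo=0, hi=3, mid=1, val=6
Step 3: lo=2, hi=3, mid=2, val=10

Found at index 2


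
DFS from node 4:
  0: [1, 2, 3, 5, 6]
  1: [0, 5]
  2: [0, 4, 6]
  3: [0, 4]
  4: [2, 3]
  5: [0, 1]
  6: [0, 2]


Visit 4, push [3, 2]
Visit 2, push [6, 0]
Visit 0, push [6, 5, 3, 1]
Visit 1, push [5]
Visit 5, push []
Visit 3, push []
Visit 6, push []

DFS order: [4, 2, 0, 1, 5, 3, 6]


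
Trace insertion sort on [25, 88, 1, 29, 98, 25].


Initial: [25, 88, 1, 29, 98, 25]
Insert 88: [25, 88, 1, 29, 98, 25]
Insert 1: [1, 25, 88, 29, 98, 25]
Insert 29: [1, 25, 29, 88, 98, 25]
Insert 98: [1, 25, 29, 88, 98, 25]
Insert 25: [1, 25, 25, 29, 88, 98]

Sorted: [1, 25, 25, 29, 88, 98]


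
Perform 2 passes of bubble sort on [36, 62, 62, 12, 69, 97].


Initial: [36, 62, 62, 12, 69, 97]
Pass 1: [36, 62, 12, 62, 69, 97] (1 swaps)
Pass 2: [36, 12, 62, 62, 69, 97] (1 swaps)

After 2 passes: [36, 12, 62, 62, 69, 97]


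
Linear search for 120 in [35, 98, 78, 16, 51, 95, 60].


i=0: 35!=120
i=1: 98!=120
i=2: 78!=120
i=3: 16!=120
i=4: 51!=120
i=5: 95!=120
i=6: 60!=120

Not found, 7 comps


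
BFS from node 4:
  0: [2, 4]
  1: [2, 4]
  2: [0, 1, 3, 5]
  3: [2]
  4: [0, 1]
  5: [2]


Visit 4, enqueue [0, 1]
Visit 0, enqueue [2]
Visit 1, enqueue []
Visit 2, enqueue [3, 5]
Visit 3, enqueue []
Visit 5, enqueue []

BFS order: [4, 0, 1, 2, 3, 5]


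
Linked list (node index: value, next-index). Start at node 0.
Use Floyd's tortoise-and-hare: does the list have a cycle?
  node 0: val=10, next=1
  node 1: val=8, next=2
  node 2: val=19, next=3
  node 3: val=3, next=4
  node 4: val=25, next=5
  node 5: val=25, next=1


Floyd's tortoise (slow, +1) and hare (fast, +2):
  init: slow=0, fast=0
  step 1: slow=1, fast=2
  step 2: slow=2, fast=4
  step 3: slow=3, fast=1
  step 4: slow=4, fast=3
  step 5: slow=5, fast=5
  slow == fast at node 5: cycle detected

Cycle: yes


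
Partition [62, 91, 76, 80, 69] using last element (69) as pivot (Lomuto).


Pivot: 69
  62 <= 69: advance i (no swap)
Place pivot at 1: [62, 69, 76, 80, 91]

Partitioned: [62, 69, 76, 80, 91]


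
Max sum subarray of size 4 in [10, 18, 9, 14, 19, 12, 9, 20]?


[0:4]: 51
[1:5]: 60
[2:6]: 54
[3:7]: 54
[4:8]: 60

Max: 60 at [1:5]


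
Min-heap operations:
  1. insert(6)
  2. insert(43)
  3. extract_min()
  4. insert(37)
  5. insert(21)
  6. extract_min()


insert(6) -> [6]
insert(43) -> [6, 43]
extract_min()->6, [43]
insert(37) -> [37, 43]
insert(21) -> [21, 43, 37]
extract_min()->21, [37, 43]

Final heap: [37, 43]


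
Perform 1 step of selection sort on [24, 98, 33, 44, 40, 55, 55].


Initial: [24, 98, 33, 44, 40, 55, 55]
Step 1: min=24 at 0
  Swap: [24, 98, 33, 44, 40, 55, 55]

After 1 step: [24, 98, 33, 44, 40, 55, 55]


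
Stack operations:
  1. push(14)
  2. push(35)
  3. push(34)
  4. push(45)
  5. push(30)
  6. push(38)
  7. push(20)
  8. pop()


push(14) -> [14]
push(35) -> [14, 35]
push(34) -> [14, 35, 34]
push(45) -> [14, 35, 34, 45]
push(30) -> [14, 35, 34, 45, 30]
push(38) -> [14, 35, 34, 45, 30, 38]
push(20) -> [14, 35, 34, 45, 30, 38, 20]
pop()->20, [14, 35, 34, 45, 30, 38]

Final stack: [14, 35, 34, 45, 30, 38]


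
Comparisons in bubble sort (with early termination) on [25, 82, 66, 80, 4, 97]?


Algorithm: bubble sort (with early termination)
Input: [25, 82, 66, 80, 4, 97]
Sorted: [4, 25, 66, 80, 82, 97]

15


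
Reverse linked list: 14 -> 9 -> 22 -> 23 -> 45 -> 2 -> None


Step 1: curr=14, set curr.next=prev(None) | reversed so far: 14
Step 2: curr=9, set curr.next=prev(14) | reversed so far: 9 -> 14
Step 3: curr=22, set curr.next=prev(9) | reversed so far: 22 -> 9 -> 14
Step 4: curr=23, set curr.next=prev(22) | reversed so far: 23 -> 22 -> 9 -> 14
Step 5: curr=45, set curr.next=prev(23) | reversed so far: 45 -> 23 -> 22 -> 9 -> 14
Step 6: curr=2, set curr.next=prev(45) | reversed so far: 2 -> 45 -> 23 -> 22 -> 9 -> 14

2 -> 45 -> 23 -> 22 -> 9 -> 14 -> None


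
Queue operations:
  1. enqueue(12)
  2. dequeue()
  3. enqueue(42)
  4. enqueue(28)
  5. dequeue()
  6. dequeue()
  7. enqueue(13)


enqueue(12) -> [12]
dequeue()->12, []
enqueue(42) -> [42]
enqueue(28) -> [42, 28]
dequeue()->42, [28]
dequeue()->28, []
enqueue(13) -> [13]

Final queue: [13]


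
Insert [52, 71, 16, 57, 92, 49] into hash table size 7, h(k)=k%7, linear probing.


Insert 52: h=3 -> slot 3
Insert 71: h=1 -> slot 1
Insert 16: h=2 -> slot 2
Insert 57: h=1, 3 probes -> slot 4
Insert 92: h=1, 4 probes -> slot 5
Insert 49: h=0 -> slot 0

Table: [49, 71, 16, 52, 57, 92, None]


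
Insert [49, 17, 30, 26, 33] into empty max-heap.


Insert 49: [49]
Insert 17: [49, 17]
Insert 30: [49, 17, 30]
Insert 26: [49, 26, 30, 17]
Insert 33: [49, 33, 30, 17, 26]

Final heap: [49, 33, 30, 17, 26]


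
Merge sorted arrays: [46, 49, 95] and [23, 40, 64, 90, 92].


Take 23 from B
Take 40 from B
Take 46 from A
Take 49 from A
Take 64 from B
Take 90 from B
Take 92 from B

Merged: [23, 40, 46, 49, 64, 90, 92, 95]


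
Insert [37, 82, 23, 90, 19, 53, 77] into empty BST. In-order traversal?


Insert 37: root
Insert 82: R from 37
Insert 23: L from 37
Insert 90: R from 37 -> R from 82
Insert 19: L from 37 -> L from 23
Insert 53: R from 37 -> L from 82
Insert 77: R from 37 -> L from 82 -> R from 53

In-order: [19, 23, 37, 53, 77, 82, 90]


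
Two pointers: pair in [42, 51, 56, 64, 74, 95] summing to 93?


lo=0(42)+hi=5(95)=137
lo=0(42)+hi=4(74)=116
lo=0(42)+hi=3(64)=106
lo=0(42)+hi=2(56)=98
lo=0(42)+hi=1(51)=93

Yes: 42+51=93


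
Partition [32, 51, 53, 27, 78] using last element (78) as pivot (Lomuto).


Pivot: 78
  32 <= 78: advance i (no swap)
  51 <= 78: advance i (no swap)
  53 <= 78: advance i (no swap)
  27 <= 78: advance i (no swap)
Place pivot at 4: [32, 51, 53, 27, 78]

Partitioned: [32, 51, 53, 27, 78]


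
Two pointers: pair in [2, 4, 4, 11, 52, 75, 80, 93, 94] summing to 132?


lo=0(2)+hi=8(94)=96
lo=1(4)+hi=8(94)=98
lo=2(4)+hi=8(94)=98
lo=3(11)+hi=8(94)=105
lo=4(52)+hi=8(94)=146
lo=4(52)+hi=7(93)=145
lo=4(52)+hi=6(80)=132

Yes: 52+80=132


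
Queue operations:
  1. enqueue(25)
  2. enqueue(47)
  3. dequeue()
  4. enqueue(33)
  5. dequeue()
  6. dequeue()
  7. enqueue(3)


enqueue(25) -> [25]
enqueue(47) -> [25, 47]
dequeue()->25, [47]
enqueue(33) -> [47, 33]
dequeue()->47, [33]
dequeue()->33, []
enqueue(3) -> [3]

Final queue: [3]


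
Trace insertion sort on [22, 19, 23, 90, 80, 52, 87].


Initial: [22, 19, 23, 90, 80, 52, 87]
Insert 19: [19, 22, 23, 90, 80, 52, 87]
Insert 23: [19, 22, 23, 90, 80, 52, 87]
Insert 90: [19, 22, 23, 90, 80, 52, 87]
Insert 80: [19, 22, 23, 80, 90, 52, 87]
Insert 52: [19, 22, 23, 52, 80, 90, 87]
Insert 87: [19, 22, 23, 52, 80, 87, 90]

Sorted: [19, 22, 23, 52, 80, 87, 90]


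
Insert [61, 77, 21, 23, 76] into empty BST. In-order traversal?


Insert 61: root
Insert 77: R from 61
Insert 21: L from 61
Insert 23: L from 61 -> R from 21
Insert 76: R from 61 -> L from 77

In-order: [21, 23, 61, 76, 77]


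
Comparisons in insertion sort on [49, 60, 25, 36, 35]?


Algorithm: insertion sort
Input: [49, 60, 25, 36, 35]
Sorted: [25, 35, 36, 49, 60]

10


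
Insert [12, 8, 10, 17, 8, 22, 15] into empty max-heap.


Insert 12: [12]
Insert 8: [12, 8]
Insert 10: [12, 8, 10]
Insert 17: [17, 12, 10, 8]
Insert 8: [17, 12, 10, 8, 8]
Insert 22: [22, 12, 17, 8, 8, 10]
Insert 15: [22, 12, 17, 8, 8, 10, 15]

Final heap: [22, 12, 17, 8, 8, 10, 15]


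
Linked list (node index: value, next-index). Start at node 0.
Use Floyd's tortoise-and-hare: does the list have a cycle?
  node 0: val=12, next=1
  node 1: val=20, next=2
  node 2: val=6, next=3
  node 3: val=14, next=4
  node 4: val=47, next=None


Floyd's tortoise (slow, +1) and hare (fast, +2):
  init: slow=0, fast=0
  step 1: slow=1, fast=2
  step 2: slow=2, fast=4
  step 3: fast -> None, no cycle

Cycle: no


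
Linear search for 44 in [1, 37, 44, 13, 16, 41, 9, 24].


i=0: 1!=44
i=1: 37!=44
i=2: 44==44 found!

Found at 2, 3 comps


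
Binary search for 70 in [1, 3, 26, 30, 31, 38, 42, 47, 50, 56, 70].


Step 1: lo=0, hi=10, mid=5, val=38
Step 2: lo=6, hi=10, mid=8, val=50
Step 3: lo=9, hi=10, mid=9, val=56
Step 4: lo=10, hi=10, mid=10, val=70

Found at index 10


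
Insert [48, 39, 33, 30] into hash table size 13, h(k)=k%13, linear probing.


Insert 48: h=9 -> slot 9
Insert 39: h=0 -> slot 0
Insert 33: h=7 -> slot 7
Insert 30: h=4 -> slot 4

Table: [39, None, None, None, 30, None, None, 33, None, 48, None, None, None]


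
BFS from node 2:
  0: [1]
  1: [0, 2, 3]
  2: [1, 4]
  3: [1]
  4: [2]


Visit 2, enqueue [1, 4]
Visit 1, enqueue [0, 3]
Visit 4, enqueue []
Visit 0, enqueue []
Visit 3, enqueue []

BFS order: [2, 1, 4, 0, 3]


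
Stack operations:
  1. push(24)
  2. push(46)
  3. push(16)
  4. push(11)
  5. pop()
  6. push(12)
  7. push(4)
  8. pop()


push(24) -> [24]
push(46) -> [24, 46]
push(16) -> [24, 46, 16]
push(11) -> [24, 46, 16, 11]
pop()->11, [24, 46, 16]
push(12) -> [24, 46, 16, 12]
push(4) -> [24, 46, 16, 12, 4]
pop()->4, [24, 46, 16, 12]

Final stack: [24, 46, 16, 12]


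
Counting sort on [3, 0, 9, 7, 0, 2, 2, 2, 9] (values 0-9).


Input: [3, 0, 9, 7, 0, 2, 2, 2, 9]
Counts: [2, 0, 3, 1, 0, 0, 0, 1, 0, 2]

Sorted: [0, 0, 2, 2, 2, 3, 7, 9, 9]


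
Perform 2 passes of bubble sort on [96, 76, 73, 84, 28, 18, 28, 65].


Initial: [96, 76, 73, 84, 28, 18, 28, 65]
Pass 1: [76, 73, 84, 28, 18, 28, 65, 96] (7 swaps)
Pass 2: [73, 76, 28, 18, 28, 65, 84, 96] (5 swaps)

After 2 passes: [73, 76, 28, 18, 28, 65, 84, 96]


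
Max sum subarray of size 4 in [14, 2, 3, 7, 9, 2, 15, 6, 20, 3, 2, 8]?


[0:4]: 26
[1:5]: 21
[2:6]: 21
[3:7]: 33
[4:8]: 32
[5:9]: 43
[6:10]: 44
[7:11]: 31
[8:12]: 33

Max: 44 at [6:10]


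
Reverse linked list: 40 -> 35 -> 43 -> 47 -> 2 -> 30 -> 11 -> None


Step 1: curr=40, set curr.next=prev(None) | reversed so far: 40
Step 2: curr=35, set curr.next=prev(40) | reversed so far: 35 -> 40
Step 3: curr=43, set curr.next=prev(35) | reversed so far: 43 -> 35 -> 40
Step 4: curr=47, set curr.next=prev(43) | reversed so far: 47 -> 43 -> 35 -> 40
Step 5: curr=2, set curr.next=prev(47) | reversed so far: 2 -> 47 -> 43 -> 35 -> 40
Step 6: curr=30, set curr.next=prev(2) | reversed so far: 30 -> 2 -> 47 -> 43 -> 35 -> 40
Step 7: curr=11, set curr.next=prev(30) | reversed so far: 11 -> 30 -> 2 -> 47 -> 43 -> 35 -> 40

11 -> 30 -> 2 -> 47 -> 43 -> 35 -> 40 -> None


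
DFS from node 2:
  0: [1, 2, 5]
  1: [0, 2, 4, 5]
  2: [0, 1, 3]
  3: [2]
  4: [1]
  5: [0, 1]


Visit 2, push [3, 1, 0]
Visit 0, push [5, 1]
Visit 1, push [5, 4]
Visit 4, push []
Visit 5, push []
Visit 3, push []

DFS order: [2, 0, 1, 4, 5, 3]


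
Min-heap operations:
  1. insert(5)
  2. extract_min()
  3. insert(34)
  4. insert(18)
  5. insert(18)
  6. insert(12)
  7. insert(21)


insert(5) -> [5]
extract_min()->5, []
insert(34) -> [34]
insert(18) -> [18, 34]
insert(18) -> [18, 34, 18]
insert(12) -> [12, 18, 18, 34]
insert(21) -> [12, 18, 18, 34, 21]

Final heap: [12, 18, 18, 34, 21]


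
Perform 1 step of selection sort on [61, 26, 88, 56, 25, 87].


Initial: [61, 26, 88, 56, 25, 87]
Step 1: min=25 at 4
  Swap: [25, 26, 88, 56, 61, 87]

After 1 step: [25, 26, 88, 56, 61, 87]


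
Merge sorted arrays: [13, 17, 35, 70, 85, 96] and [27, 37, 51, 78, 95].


Take 13 from A
Take 17 from A
Take 27 from B
Take 35 from A
Take 37 from B
Take 51 from B
Take 70 from A
Take 78 from B
Take 85 from A
Take 95 from B

Merged: [13, 17, 27, 35, 37, 51, 70, 78, 85, 95, 96]


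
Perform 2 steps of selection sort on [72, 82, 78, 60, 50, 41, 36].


Initial: [72, 82, 78, 60, 50, 41, 36]
Step 1: min=36 at 6
  Swap: [36, 82, 78, 60, 50, 41, 72]
Step 2: min=41 at 5
  Swap: [36, 41, 78, 60, 50, 82, 72]

After 2 steps: [36, 41, 78, 60, 50, 82, 72]


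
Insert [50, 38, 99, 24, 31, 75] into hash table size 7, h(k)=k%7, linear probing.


Insert 50: h=1 -> slot 1
Insert 38: h=3 -> slot 3
Insert 99: h=1, 1 probes -> slot 2
Insert 24: h=3, 1 probes -> slot 4
Insert 31: h=3, 2 probes -> slot 5
Insert 75: h=5, 1 probes -> slot 6

Table: [None, 50, 99, 38, 24, 31, 75]


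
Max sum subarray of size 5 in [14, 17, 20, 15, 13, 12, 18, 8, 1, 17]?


[0:5]: 79
[1:6]: 77
[2:7]: 78
[3:8]: 66
[4:9]: 52
[5:10]: 56

Max: 79 at [0:5]


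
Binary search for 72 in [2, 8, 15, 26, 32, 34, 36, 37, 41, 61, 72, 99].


Step 1: lo=0, hi=11, mid=5, val=34
Step 2: lo=6, hi=11, mid=8, val=41
Step 3: lo=9, hi=11, mid=10, val=72

Found at index 10


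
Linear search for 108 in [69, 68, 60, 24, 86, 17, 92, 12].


i=0: 69!=108
i=1: 68!=108
i=2: 60!=108
i=3: 24!=108
i=4: 86!=108
i=5: 17!=108
i=6: 92!=108
i=7: 12!=108

Not found, 8 comps


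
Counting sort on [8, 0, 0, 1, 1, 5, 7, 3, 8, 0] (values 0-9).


Input: [8, 0, 0, 1, 1, 5, 7, 3, 8, 0]
Counts: [3, 2, 0, 1, 0, 1, 0, 1, 2, 0]

Sorted: [0, 0, 0, 1, 1, 3, 5, 7, 8, 8]


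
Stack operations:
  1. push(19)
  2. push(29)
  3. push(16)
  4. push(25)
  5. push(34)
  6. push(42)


push(19) -> [19]
push(29) -> [19, 29]
push(16) -> [19, 29, 16]
push(25) -> [19, 29, 16, 25]
push(34) -> [19, 29, 16, 25, 34]
push(42) -> [19, 29, 16, 25, 34, 42]

Final stack: [19, 29, 16, 25, 34, 42]


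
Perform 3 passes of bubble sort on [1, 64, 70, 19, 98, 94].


Initial: [1, 64, 70, 19, 98, 94]
Pass 1: [1, 64, 19, 70, 94, 98] (2 swaps)
Pass 2: [1, 19, 64, 70, 94, 98] (1 swaps)
Pass 3: [1, 19, 64, 70, 94, 98] (0 swaps)

After 3 passes: [1, 19, 64, 70, 94, 98]


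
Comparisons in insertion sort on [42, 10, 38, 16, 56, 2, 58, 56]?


Algorithm: insertion sort
Input: [42, 10, 38, 16, 56, 2, 58, 56]
Sorted: [2, 10, 16, 38, 42, 56, 56, 58]

15


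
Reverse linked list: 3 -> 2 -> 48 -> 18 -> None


Step 1: curr=3, set curr.next=prev(None) | reversed so far: 3
Step 2: curr=2, set curr.next=prev(3) | reversed so far: 2 -> 3
Step 3: curr=48, set curr.next=prev(2) | reversed so far: 48 -> 2 -> 3
Step 4: curr=18, set curr.next=prev(48) | reversed so far: 18 -> 48 -> 2 -> 3

18 -> 48 -> 2 -> 3 -> None


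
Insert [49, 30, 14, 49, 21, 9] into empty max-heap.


Insert 49: [49]
Insert 30: [49, 30]
Insert 14: [49, 30, 14]
Insert 49: [49, 49, 14, 30]
Insert 21: [49, 49, 14, 30, 21]
Insert 9: [49, 49, 14, 30, 21, 9]

Final heap: [49, 49, 14, 30, 21, 9]


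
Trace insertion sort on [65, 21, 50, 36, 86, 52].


Initial: [65, 21, 50, 36, 86, 52]
Insert 21: [21, 65, 50, 36, 86, 52]
Insert 50: [21, 50, 65, 36, 86, 52]
Insert 36: [21, 36, 50, 65, 86, 52]
Insert 86: [21, 36, 50, 65, 86, 52]
Insert 52: [21, 36, 50, 52, 65, 86]

Sorted: [21, 36, 50, 52, 65, 86]


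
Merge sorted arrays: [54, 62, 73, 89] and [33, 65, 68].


Take 33 from B
Take 54 from A
Take 62 from A
Take 65 from B
Take 68 from B

Merged: [33, 54, 62, 65, 68, 73, 89]


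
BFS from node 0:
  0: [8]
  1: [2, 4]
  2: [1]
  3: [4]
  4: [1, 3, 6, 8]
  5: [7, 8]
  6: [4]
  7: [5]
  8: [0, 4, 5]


Visit 0, enqueue [8]
Visit 8, enqueue [4, 5]
Visit 4, enqueue [1, 3, 6]
Visit 5, enqueue [7]
Visit 1, enqueue [2]
Visit 3, enqueue []
Visit 6, enqueue []
Visit 7, enqueue []
Visit 2, enqueue []

BFS order: [0, 8, 4, 5, 1, 3, 6, 7, 2]


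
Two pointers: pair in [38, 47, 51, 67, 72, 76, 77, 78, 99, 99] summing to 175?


lo=0(38)+hi=9(99)=137
lo=1(47)+hi=9(99)=146
lo=2(51)+hi=9(99)=150
lo=3(67)+hi=9(99)=166
lo=4(72)+hi=9(99)=171
lo=5(76)+hi=9(99)=175

Yes: 76+99=175


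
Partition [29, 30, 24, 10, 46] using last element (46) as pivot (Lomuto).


Pivot: 46
  29 <= 46: advance i (no swap)
  30 <= 46: advance i (no swap)
  24 <= 46: advance i (no swap)
  10 <= 46: advance i (no swap)
Place pivot at 4: [29, 30, 24, 10, 46]

Partitioned: [29, 30, 24, 10, 46]


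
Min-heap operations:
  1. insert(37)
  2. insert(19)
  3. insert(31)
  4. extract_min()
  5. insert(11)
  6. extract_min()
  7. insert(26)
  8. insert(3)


insert(37) -> [37]
insert(19) -> [19, 37]
insert(31) -> [19, 37, 31]
extract_min()->19, [31, 37]
insert(11) -> [11, 37, 31]
extract_min()->11, [31, 37]
insert(26) -> [26, 37, 31]
insert(3) -> [3, 26, 31, 37]

Final heap: [3, 26, 31, 37]


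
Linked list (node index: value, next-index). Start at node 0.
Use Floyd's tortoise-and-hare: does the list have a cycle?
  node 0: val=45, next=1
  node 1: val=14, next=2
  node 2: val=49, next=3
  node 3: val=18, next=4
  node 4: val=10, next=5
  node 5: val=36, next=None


Floyd's tortoise (slow, +1) and hare (fast, +2):
  init: slow=0, fast=0
  step 1: slow=1, fast=2
  step 2: slow=2, fast=4
  step 3: fast 4->5->None, no cycle

Cycle: no


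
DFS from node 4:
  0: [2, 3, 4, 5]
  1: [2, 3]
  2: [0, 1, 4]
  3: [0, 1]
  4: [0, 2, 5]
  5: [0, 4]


Visit 4, push [5, 2, 0]
Visit 0, push [5, 3, 2]
Visit 2, push [1]
Visit 1, push [3]
Visit 3, push []
Visit 5, push []

DFS order: [4, 0, 2, 1, 3, 5]


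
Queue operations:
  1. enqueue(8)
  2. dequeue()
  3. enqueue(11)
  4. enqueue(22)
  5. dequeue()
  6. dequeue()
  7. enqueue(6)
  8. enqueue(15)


enqueue(8) -> [8]
dequeue()->8, []
enqueue(11) -> [11]
enqueue(22) -> [11, 22]
dequeue()->11, [22]
dequeue()->22, []
enqueue(6) -> [6]
enqueue(15) -> [6, 15]

Final queue: [6, 15]


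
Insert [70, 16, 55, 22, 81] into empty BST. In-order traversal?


Insert 70: root
Insert 16: L from 70
Insert 55: L from 70 -> R from 16
Insert 22: L from 70 -> R from 16 -> L from 55
Insert 81: R from 70

In-order: [16, 22, 55, 70, 81]


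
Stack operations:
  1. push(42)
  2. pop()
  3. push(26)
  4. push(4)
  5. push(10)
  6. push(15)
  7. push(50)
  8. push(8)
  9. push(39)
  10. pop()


push(42) -> [42]
pop()->42, []
push(26) -> [26]
push(4) -> [26, 4]
push(10) -> [26, 4, 10]
push(15) -> [26, 4, 10, 15]
push(50) -> [26, 4, 10, 15, 50]
push(8) -> [26, 4, 10, 15, 50, 8]
push(39) -> [26, 4, 10, 15, 50, 8, 39]
pop()->39, [26, 4, 10, 15, 50, 8]

Final stack: [26, 4, 10, 15, 50, 8]


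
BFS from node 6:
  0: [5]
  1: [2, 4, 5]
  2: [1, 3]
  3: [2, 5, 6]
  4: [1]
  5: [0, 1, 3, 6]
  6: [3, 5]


Visit 6, enqueue [3, 5]
Visit 3, enqueue [2]
Visit 5, enqueue [0, 1]
Visit 2, enqueue []
Visit 0, enqueue []
Visit 1, enqueue [4]
Visit 4, enqueue []

BFS order: [6, 3, 5, 2, 0, 1, 4]


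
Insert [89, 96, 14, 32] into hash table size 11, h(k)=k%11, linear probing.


Insert 89: h=1 -> slot 1
Insert 96: h=8 -> slot 8
Insert 14: h=3 -> slot 3
Insert 32: h=10 -> slot 10

Table: [None, 89, None, 14, None, None, None, None, 96, None, 32]


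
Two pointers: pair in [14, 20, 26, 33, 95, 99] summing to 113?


lo=0(14)+hi=5(99)=113

Yes: 14+99=113


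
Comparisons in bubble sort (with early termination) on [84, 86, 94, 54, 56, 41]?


Algorithm: bubble sort (with early termination)
Input: [84, 86, 94, 54, 56, 41]
Sorted: [41, 54, 56, 84, 86, 94]

15


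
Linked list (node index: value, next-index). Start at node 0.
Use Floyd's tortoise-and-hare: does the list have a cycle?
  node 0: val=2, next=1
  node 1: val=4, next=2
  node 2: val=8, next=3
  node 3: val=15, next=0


Floyd's tortoise (slow, +1) and hare (fast, +2):
  init: slow=0, fast=0
  step 1: slow=1, fast=2
  step 2: slow=2, fast=0
  step 3: slow=3, fast=2
  step 4: slow=0, fast=0
  slow == fast at node 0: cycle detected

Cycle: yes


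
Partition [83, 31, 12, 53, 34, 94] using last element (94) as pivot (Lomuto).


Pivot: 94
  83 <= 94: advance i (no swap)
  31 <= 94: advance i (no swap)
  12 <= 94: advance i (no swap)
  53 <= 94: advance i (no swap)
  34 <= 94: advance i (no swap)
Place pivot at 5: [83, 31, 12, 53, 34, 94]

Partitioned: [83, 31, 12, 53, 34, 94]


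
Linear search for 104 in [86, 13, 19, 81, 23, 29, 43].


i=0: 86!=104
i=1: 13!=104
i=2: 19!=104
i=3: 81!=104
i=4: 23!=104
i=5: 29!=104
i=6: 43!=104

Not found, 7 comps


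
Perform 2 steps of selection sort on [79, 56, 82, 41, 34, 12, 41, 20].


Initial: [79, 56, 82, 41, 34, 12, 41, 20]
Step 1: min=12 at 5
  Swap: [12, 56, 82, 41, 34, 79, 41, 20]
Step 2: min=20 at 7
  Swap: [12, 20, 82, 41, 34, 79, 41, 56]

After 2 steps: [12, 20, 82, 41, 34, 79, 41, 56]


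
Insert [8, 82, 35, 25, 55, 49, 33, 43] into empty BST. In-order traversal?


Insert 8: root
Insert 82: R from 8
Insert 35: R from 8 -> L from 82
Insert 25: R from 8 -> L from 82 -> L from 35
Insert 55: R from 8 -> L from 82 -> R from 35
Insert 49: R from 8 -> L from 82 -> R from 35 -> L from 55
Insert 33: R from 8 -> L from 82 -> L from 35 -> R from 25
Insert 43: R from 8 -> L from 82 -> R from 35 -> L from 55 -> L from 49

In-order: [8, 25, 33, 35, 43, 49, 55, 82]


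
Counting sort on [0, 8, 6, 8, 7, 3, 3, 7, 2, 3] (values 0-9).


Input: [0, 8, 6, 8, 7, 3, 3, 7, 2, 3]
Counts: [1, 0, 1, 3, 0, 0, 1, 2, 2, 0]

Sorted: [0, 2, 3, 3, 3, 6, 7, 7, 8, 8]


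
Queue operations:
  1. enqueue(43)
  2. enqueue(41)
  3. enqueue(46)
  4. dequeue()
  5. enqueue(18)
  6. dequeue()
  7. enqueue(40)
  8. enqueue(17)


enqueue(43) -> [43]
enqueue(41) -> [43, 41]
enqueue(46) -> [43, 41, 46]
dequeue()->43, [41, 46]
enqueue(18) -> [41, 46, 18]
dequeue()->41, [46, 18]
enqueue(40) -> [46, 18, 40]
enqueue(17) -> [46, 18, 40, 17]

Final queue: [46, 18, 40, 17]


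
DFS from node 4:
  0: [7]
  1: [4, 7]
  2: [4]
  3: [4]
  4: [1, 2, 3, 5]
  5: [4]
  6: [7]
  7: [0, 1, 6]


Visit 4, push [5, 3, 2, 1]
Visit 1, push [7]
Visit 7, push [6, 0]
Visit 0, push []
Visit 6, push []
Visit 2, push []
Visit 3, push []
Visit 5, push []

DFS order: [4, 1, 7, 0, 6, 2, 3, 5]


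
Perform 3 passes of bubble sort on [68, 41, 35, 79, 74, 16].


Initial: [68, 41, 35, 79, 74, 16]
Pass 1: [41, 35, 68, 74, 16, 79] (4 swaps)
Pass 2: [35, 41, 68, 16, 74, 79] (2 swaps)
Pass 3: [35, 41, 16, 68, 74, 79] (1 swaps)

After 3 passes: [35, 41, 16, 68, 74, 79]


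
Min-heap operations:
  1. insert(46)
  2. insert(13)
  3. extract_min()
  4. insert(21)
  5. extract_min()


insert(46) -> [46]
insert(13) -> [13, 46]
extract_min()->13, [46]
insert(21) -> [21, 46]
extract_min()->21, [46]

Final heap: [46]


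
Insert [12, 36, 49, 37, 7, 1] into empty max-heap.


Insert 12: [12]
Insert 36: [36, 12]
Insert 49: [49, 12, 36]
Insert 37: [49, 37, 36, 12]
Insert 7: [49, 37, 36, 12, 7]
Insert 1: [49, 37, 36, 12, 7, 1]

Final heap: [49, 37, 36, 12, 7, 1]


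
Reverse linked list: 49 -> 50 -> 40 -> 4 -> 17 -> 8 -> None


Step 1: curr=49, set curr.next=prev(None) | reversed so far: 49
Step 2: curr=50, set curr.next=prev(49) | reversed so far: 50 -> 49
Step 3: curr=40, set curr.next=prev(50) | reversed so far: 40 -> 50 -> 49
Step 4: curr=4, set curr.next=prev(40) | reversed so far: 4 -> 40 -> 50 -> 49
Step 5: curr=17, set curr.next=prev(4) | reversed so far: 17 -> 4 -> 40 -> 50 -> 49
Step 6: curr=8, set curr.next=prev(17) | reversed so far: 8 -> 17 -> 4 -> 40 -> 50 -> 49

8 -> 17 -> 4 -> 40 -> 50 -> 49 -> None


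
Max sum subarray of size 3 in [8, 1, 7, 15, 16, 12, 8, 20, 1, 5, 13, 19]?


[0:3]: 16
[1:4]: 23
[2:5]: 38
[3:6]: 43
[4:7]: 36
[5:8]: 40
[6:9]: 29
[7:10]: 26
[8:11]: 19
[9:12]: 37

Max: 43 at [3:6]


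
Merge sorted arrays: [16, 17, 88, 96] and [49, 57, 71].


Take 16 from A
Take 17 from A
Take 49 from B
Take 57 from B
Take 71 from B

Merged: [16, 17, 49, 57, 71, 88, 96]


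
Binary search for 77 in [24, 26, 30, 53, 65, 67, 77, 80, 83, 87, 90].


Step 1: lo=0, hi=10, mid=5, val=67
Step 2: lo=6, hi=10, mid=8, val=83
Step 3: lo=6, hi=7, mid=6, val=77

Found at index 6


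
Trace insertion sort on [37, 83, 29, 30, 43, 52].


Initial: [37, 83, 29, 30, 43, 52]
Insert 83: [37, 83, 29, 30, 43, 52]
Insert 29: [29, 37, 83, 30, 43, 52]
Insert 30: [29, 30, 37, 83, 43, 52]
Insert 43: [29, 30, 37, 43, 83, 52]
Insert 52: [29, 30, 37, 43, 52, 83]

Sorted: [29, 30, 37, 43, 52, 83]


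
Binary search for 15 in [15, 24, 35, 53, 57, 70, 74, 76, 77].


Step 1: lo=0, hi=8, mid=4, val=57
Step 2: lo=0, hi=3, mid=1, val=24
Step 3: lo=0, hi=0, mid=0, val=15

Found at index 0


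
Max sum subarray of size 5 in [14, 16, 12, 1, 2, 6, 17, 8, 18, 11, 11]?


[0:5]: 45
[1:6]: 37
[2:7]: 38
[3:8]: 34
[4:9]: 51
[5:10]: 60
[6:11]: 65

Max: 65 at [6:11]


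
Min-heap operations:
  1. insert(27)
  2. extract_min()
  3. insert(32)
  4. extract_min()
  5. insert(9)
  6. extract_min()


insert(27) -> [27]
extract_min()->27, []
insert(32) -> [32]
extract_min()->32, []
insert(9) -> [9]
extract_min()->9, []

Final heap: []


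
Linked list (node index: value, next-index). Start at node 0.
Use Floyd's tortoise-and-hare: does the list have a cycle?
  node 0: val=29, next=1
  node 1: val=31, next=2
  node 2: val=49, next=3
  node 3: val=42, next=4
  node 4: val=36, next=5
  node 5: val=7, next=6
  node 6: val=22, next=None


Floyd's tortoise (slow, +1) and hare (fast, +2):
  init: slow=0, fast=0
  step 1: slow=1, fast=2
  step 2: slow=2, fast=4
  step 3: slow=3, fast=6
  step 4: fast -> None, no cycle

Cycle: no


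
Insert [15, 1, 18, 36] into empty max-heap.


Insert 15: [15]
Insert 1: [15, 1]
Insert 18: [18, 1, 15]
Insert 36: [36, 18, 15, 1]

Final heap: [36, 18, 15, 1]


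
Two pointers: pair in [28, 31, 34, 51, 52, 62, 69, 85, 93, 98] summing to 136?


lo=0(28)+hi=9(98)=126
lo=1(31)+hi=9(98)=129
lo=2(34)+hi=9(98)=132
lo=3(51)+hi=9(98)=149
lo=3(51)+hi=8(93)=144
lo=3(51)+hi=7(85)=136

Yes: 51+85=136


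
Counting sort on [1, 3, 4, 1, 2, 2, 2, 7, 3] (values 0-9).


Input: [1, 3, 4, 1, 2, 2, 2, 7, 3]
Counts: [0, 2, 3, 2, 1, 0, 0, 1, 0, 0]

Sorted: [1, 1, 2, 2, 2, 3, 3, 4, 7]


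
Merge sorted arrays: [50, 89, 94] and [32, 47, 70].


Take 32 from B
Take 47 from B
Take 50 from A
Take 70 from B

Merged: [32, 47, 50, 70, 89, 94]


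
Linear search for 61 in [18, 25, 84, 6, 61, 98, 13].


i=0: 18!=61
i=1: 25!=61
i=2: 84!=61
i=3: 6!=61
i=4: 61==61 found!

Found at 4, 5 comps


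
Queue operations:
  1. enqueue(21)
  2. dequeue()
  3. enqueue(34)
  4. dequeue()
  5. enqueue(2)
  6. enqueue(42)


enqueue(21) -> [21]
dequeue()->21, []
enqueue(34) -> [34]
dequeue()->34, []
enqueue(2) -> [2]
enqueue(42) -> [2, 42]

Final queue: [2, 42]


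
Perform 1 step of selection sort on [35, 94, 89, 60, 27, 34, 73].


Initial: [35, 94, 89, 60, 27, 34, 73]
Step 1: min=27 at 4
  Swap: [27, 94, 89, 60, 35, 34, 73]

After 1 step: [27, 94, 89, 60, 35, 34, 73]


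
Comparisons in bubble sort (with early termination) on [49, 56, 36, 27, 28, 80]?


Algorithm: bubble sort (with early termination)
Input: [49, 56, 36, 27, 28, 80]
Sorted: [27, 28, 36, 49, 56, 80]

14


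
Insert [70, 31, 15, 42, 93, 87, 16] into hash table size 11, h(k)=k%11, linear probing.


Insert 70: h=4 -> slot 4
Insert 31: h=9 -> slot 9
Insert 15: h=4, 1 probes -> slot 5
Insert 42: h=9, 1 probes -> slot 10
Insert 93: h=5, 1 probes -> slot 6
Insert 87: h=10, 1 probes -> slot 0
Insert 16: h=5, 2 probes -> slot 7

Table: [87, None, None, None, 70, 15, 93, 16, None, 31, 42]


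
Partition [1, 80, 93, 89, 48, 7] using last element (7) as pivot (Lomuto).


Pivot: 7
  1 <= 7: advance i (no swap)
Place pivot at 1: [1, 7, 93, 89, 48, 80]

Partitioned: [1, 7, 93, 89, 48, 80]


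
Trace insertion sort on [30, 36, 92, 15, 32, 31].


Initial: [30, 36, 92, 15, 32, 31]
Insert 36: [30, 36, 92, 15, 32, 31]
Insert 92: [30, 36, 92, 15, 32, 31]
Insert 15: [15, 30, 36, 92, 32, 31]
Insert 32: [15, 30, 32, 36, 92, 31]
Insert 31: [15, 30, 31, 32, 36, 92]

Sorted: [15, 30, 31, 32, 36, 92]


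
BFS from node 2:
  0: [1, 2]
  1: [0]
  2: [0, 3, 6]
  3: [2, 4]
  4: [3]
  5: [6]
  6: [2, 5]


Visit 2, enqueue [0, 3, 6]
Visit 0, enqueue [1]
Visit 3, enqueue [4]
Visit 6, enqueue [5]
Visit 1, enqueue []
Visit 4, enqueue []
Visit 5, enqueue []

BFS order: [2, 0, 3, 6, 1, 4, 5]


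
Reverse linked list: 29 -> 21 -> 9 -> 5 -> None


Step 1: curr=29, set curr.next=prev(None) | reversed so far: 29
Step 2: curr=21, set curr.next=prev(29) | reversed so far: 21 -> 29
Step 3: curr=9, set curr.next=prev(21) | reversed so far: 9 -> 21 -> 29
Step 4: curr=5, set curr.next=prev(9) | reversed so far: 5 -> 9 -> 21 -> 29

5 -> 9 -> 21 -> 29 -> None


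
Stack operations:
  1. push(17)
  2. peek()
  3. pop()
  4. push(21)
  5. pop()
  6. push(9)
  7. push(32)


push(17) -> [17]
peek()->17
pop()->17, []
push(21) -> [21]
pop()->21, []
push(9) -> [9]
push(32) -> [9, 32]

Final stack: [9, 32]


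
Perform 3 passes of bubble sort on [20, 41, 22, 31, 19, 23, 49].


Initial: [20, 41, 22, 31, 19, 23, 49]
Pass 1: [20, 22, 31, 19, 23, 41, 49] (4 swaps)
Pass 2: [20, 22, 19, 23, 31, 41, 49] (2 swaps)
Pass 3: [20, 19, 22, 23, 31, 41, 49] (1 swaps)

After 3 passes: [20, 19, 22, 23, 31, 41, 49]


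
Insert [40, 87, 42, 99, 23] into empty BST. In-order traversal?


Insert 40: root
Insert 87: R from 40
Insert 42: R from 40 -> L from 87
Insert 99: R from 40 -> R from 87
Insert 23: L from 40

In-order: [23, 40, 42, 87, 99]


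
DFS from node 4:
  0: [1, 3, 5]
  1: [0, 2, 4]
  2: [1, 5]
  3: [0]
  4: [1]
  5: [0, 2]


Visit 4, push [1]
Visit 1, push [2, 0]
Visit 0, push [5, 3]
Visit 3, push []
Visit 5, push [2]
Visit 2, push []

DFS order: [4, 1, 0, 3, 5, 2]


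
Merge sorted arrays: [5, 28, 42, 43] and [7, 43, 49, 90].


Take 5 from A
Take 7 from B
Take 28 from A
Take 42 from A
Take 43 from A

Merged: [5, 7, 28, 42, 43, 43, 49, 90]


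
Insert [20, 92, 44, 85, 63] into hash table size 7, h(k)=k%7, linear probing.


Insert 20: h=6 -> slot 6
Insert 92: h=1 -> slot 1
Insert 44: h=2 -> slot 2
Insert 85: h=1, 2 probes -> slot 3
Insert 63: h=0 -> slot 0

Table: [63, 92, 44, 85, None, None, 20]


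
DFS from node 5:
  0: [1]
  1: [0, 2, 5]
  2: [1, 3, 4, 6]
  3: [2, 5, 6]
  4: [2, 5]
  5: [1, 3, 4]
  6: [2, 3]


Visit 5, push [4, 3, 1]
Visit 1, push [2, 0]
Visit 0, push []
Visit 2, push [6, 4, 3]
Visit 3, push [6]
Visit 6, push []
Visit 4, push []

DFS order: [5, 1, 0, 2, 3, 6, 4]


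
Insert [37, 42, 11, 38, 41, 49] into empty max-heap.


Insert 37: [37]
Insert 42: [42, 37]
Insert 11: [42, 37, 11]
Insert 38: [42, 38, 11, 37]
Insert 41: [42, 41, 11, 37, 38]
Insert 49: [49, 41, 42, 37, 38, 11]

Final heap: [49, 41, 42, 37, 38, 11]


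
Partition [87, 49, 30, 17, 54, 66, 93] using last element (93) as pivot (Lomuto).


Pivot: 93
  87 <= 93: advance i (no swap)
  49 <= 93: advance i (no swap)
  30 <= 93: advance i (no swap)
  17 <= 93: advance i (no swap)
  54 <= 93: advance i (no swap)
  66 <= 93: advance i (no swap)
Place pivot at 6: [87, 49, 30, 17, 54, 66, 93]

Partitioned: [87, 49, 30, 17, 54, 66, 93]


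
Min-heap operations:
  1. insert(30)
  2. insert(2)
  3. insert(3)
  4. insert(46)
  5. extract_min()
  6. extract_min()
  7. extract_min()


insert(30) -> [30]
insert(2) -> [2, 30]
insert(3) -> [2, 30, 3]
insert(46) -> [2, 30, 3, 46]
extract_min()->2, [3, 30, 46]
extract_min()->3, [30, 46]
extract_min()->30, [46]

Final heap: [46]


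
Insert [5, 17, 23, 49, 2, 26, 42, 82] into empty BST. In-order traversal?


Insert 5: root
Insert 17: R from 5
Insert 23: R from 5 -> R from 17
Insert 49: R from 5 -> R from 17 -> R from 23
Insert 2: L from 5
Insert 26: R from 5 -> R from 17 -> R from 23 -> L from 49
Insert 42: R from 5 -> R from 17 -> R from 23 -> L from 49 -> R from 26
Insert 82: R from 5 -> R from 17 -> R from 23 -> R from 49

In-order: [2, 5, 17, 23, 26, 42, 49, 82]


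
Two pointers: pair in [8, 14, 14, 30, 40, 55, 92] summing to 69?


lo=0(8)+hi=6(92)=100
lo=0(8)+hi=5(55)=63
lo=1(14)+hi=5(55)=69

Yes: 14+55=69


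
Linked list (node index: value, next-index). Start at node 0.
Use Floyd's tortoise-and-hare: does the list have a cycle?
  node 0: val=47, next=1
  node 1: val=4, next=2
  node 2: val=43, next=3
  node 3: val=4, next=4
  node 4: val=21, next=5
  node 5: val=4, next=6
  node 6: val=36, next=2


Floyd's tortoise (slow, +1) and hare (fast, +2):
  init: slow=0, fast=0
  step 1: slow=1, fast=2
  step 2: slow=2, fast=4
  step 3: slow=3, fast=6
  step 4: slow=4, fast=3
  step 5: slow=5, fast=5
  slow == fast at node 5: cycle detected

Cycle: yes


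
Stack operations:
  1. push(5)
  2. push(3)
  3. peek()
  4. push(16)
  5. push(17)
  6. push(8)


push(5) -> [5]
push(3) -> [5, 3]
peek()->3
push(16) -> [5, 3, 16]
push(17) -> [5, 3, 16, 17]
push(8) -> [5, 3, 16, 17, 8]

Final stack: [5, 3, 16, 17, 8]


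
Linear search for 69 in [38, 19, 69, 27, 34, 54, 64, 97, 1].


i=0: 38!=69
i=1: 19!=69
i=2: 69==69 found!

Found at 2, 3 comps


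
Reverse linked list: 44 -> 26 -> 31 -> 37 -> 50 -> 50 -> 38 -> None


Step 1: curr=44, set curr.next=prev(None) | reversed so far: 44
Step 2: curr=26, set curr.next=prev(44) | reversed so far: 26 -> 44
Step 3: curr=31, set curr.next=prev(26) | reversed so far: 31 -> 26 -> 44
Step 4: curr=37, set curr.next=prev(31) | reversed so far: 37 -> 31 -> 26 -> 44
Step 5: curr=50, set curr.next=prev(37) | reversed so far: 50 -> 37 -> 31 -> 26 -> 44
Step 6: curr=50, set curr.next=prev(50) | reversed so far: 50 -> 50 -> 37 -> 31 -> 26 -> 44
Step 7: curr=38, set curr.next=prev(50) | reversed so far: 38 -> 50 -> 50 -> 37 -> 31 -> 26 -> 44

38 -> 50 -> 50 -> 37 -> 31 -> 26 -> 44 -> None


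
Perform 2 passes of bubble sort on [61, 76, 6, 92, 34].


Initial: [61, 76, 6, 92, 34]
Pass 1: [61, 6, 76, 34, 92] (2 swaps)
Pass 2: [6, 61, 34, 76, 92] (2 swaps)

After 2 passes: [6, 61, 34, 76, 92]


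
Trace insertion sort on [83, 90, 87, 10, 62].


Initial: [83, 90, 87, 10, 62]
Insert 90: [83, 90, 87, 10, 62]
Insert 87: [83, 87, 90, 10, 62]
Insert 10: [10, 83, 87, 90, 62]
Insert 62: [10, 62, 83, 87, 90]

Sorted: [10, 62, 83, 87, 90]


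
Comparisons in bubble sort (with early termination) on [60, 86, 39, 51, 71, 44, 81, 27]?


Algorithm: bubble sort (with early termination)
Input: [60, 86, 39, 51, 71, 44, 81, 27]
Sorted: [27, 39, 44, 51, 60, 71, 81, 86]

28


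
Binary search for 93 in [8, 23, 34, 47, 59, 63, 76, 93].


Step 1: lo=0, hi=7, mid=3, val=47
Step 2: lo=4, hi=7, mid=5, val=63
Step 3: lo=6, hi=7, mid=6, val=76
Step 4: lo=7, hi=7, mid=7, val=93

Found at index 7


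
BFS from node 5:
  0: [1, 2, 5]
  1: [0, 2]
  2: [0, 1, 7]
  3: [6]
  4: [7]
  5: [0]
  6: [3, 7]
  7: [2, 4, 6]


Visit 5, enqueue [0]
Visit 0, enqueue [1, 2]
Visit 1, enqueue []
Visit 2, enqueue [7]
Visit 7, enqueue [4, 6]
Visit 4, enqueue []
Visit 6, enqueue [3]
Visit 3, enqueue []

BFS order: [5, 0, 1, 2, 7, 4, 6, 3]


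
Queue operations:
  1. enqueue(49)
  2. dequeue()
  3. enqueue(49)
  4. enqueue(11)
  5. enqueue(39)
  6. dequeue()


enqueue(49) -> [49]
dequeue()->49, []
enqueue(49) -> [49]
enqueue(11) -> [49, 11]
enqueue(39) -> [49, 11, 39]
dequeue()->49, [11, 39]

Final queue: [11, 39]


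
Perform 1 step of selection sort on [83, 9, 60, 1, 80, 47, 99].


Initial: [83, 9, 60, 1, 80, 47, 99]
Step 1: min=1 at 3
  Swap: [1, 9, 60, 83, 80, 47, 99]

After 1 step: [1, 9, 60, 83, 80, 47, 99]


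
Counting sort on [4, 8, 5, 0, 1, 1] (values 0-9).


Input: [4, 8, 5, 0, 1, 1]
Counts: [1, 2, 0, 0, 1, 1, 0, 0, 1, 0]

Sorted: [0, 1, 1, 4, 5, 8]


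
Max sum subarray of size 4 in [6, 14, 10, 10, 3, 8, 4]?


[0:4]: 40
[1:5]: 37
[2:6]: 31
[3:7]: 25

Max: 40 at [0:4]


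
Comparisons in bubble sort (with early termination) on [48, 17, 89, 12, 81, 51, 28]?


Algorithm: bubble sort (with early termination)
Input: [48, 17, 89, 12, 81, 51, 28]
Sorted: [12, 17, 28, 48, 51, 81, 89]

20


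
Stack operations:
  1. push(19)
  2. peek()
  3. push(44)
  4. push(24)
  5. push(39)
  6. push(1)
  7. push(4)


push(19) -> [19]
peek()->19
push(44) -> [19, 44]
push(24) -> [19, 44, 24]
push(39) -> [19, 44, 24, 39]
push(1) -> [19, 44, 24, 39, 1]
push(4) -> [19, 44, 24, 39, 1, 4]

Final stack: [19, 44, 24, 39, 1, 4]


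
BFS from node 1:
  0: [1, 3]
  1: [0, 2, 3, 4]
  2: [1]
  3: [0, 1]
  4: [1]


Visit 1, enqueue [0, 2, 3, 4]
Visit 0, enqueue []
Visit 2, enqueue []
Visit 3, enqueue []
Visit 4, enqueue []

BFS order: [1, 0, 2, 3, 4]


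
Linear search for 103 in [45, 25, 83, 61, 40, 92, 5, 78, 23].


i=0: 45!=103
i=1: 25!=103
i=2: 83!=103
i=3: 61!=103
i=4: 40!=103
i=5: 92!=103
i=6: 5!=103
i=7: 78!=103
i=8: 23!=103

Not found, 9 comps


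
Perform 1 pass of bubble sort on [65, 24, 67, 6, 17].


Initial: [65, 24, 67, 6, 17]
Pass 1: [24, 65, 6, 17, 67] (3 swaps)

After 1 pass: [24, 65, 6, 17, 67]


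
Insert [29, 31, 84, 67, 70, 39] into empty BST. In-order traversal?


Insert 29: root
Insert 31: R from 29
Insert 84: R from 29 -> R from 31
Insert 67: R from 29 -> R from 31 -> L from 84
Insert 70: R from 29 -> R from 31 -> L from 84 -> R from 67
Insert 39: R from 29 -> R from 31 -> L from 84 -> L from 67

In-order: [29, 31, 39, 67, 70, 84]


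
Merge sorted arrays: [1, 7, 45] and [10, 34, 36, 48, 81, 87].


Take 1 from A
Take 7 from A
Take 10 from B
Take 34 from B
Take 36 from B
Take 45 from A

Merged: [1, 7, 10, 34, 36, 45, 48, 81, 87]


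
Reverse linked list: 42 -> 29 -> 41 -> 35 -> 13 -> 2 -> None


Step 1: curr=42, set curr.next=prev(None) | reversed so far: 42
Step 2: curr=29, set curr.next=prev(42) | reversed so far: 29 -> 42
Step 3: curr=41, set curr.next=prev(29) | reversed so far: 41 -> 29 -> 42
Step 4: curr=35, set curr.next=prev(41) | reversed so far: 35 -> 41 -> 29 -> 42
Step 5: curr=13, set curr.next=prev(35) | reversed so far: 13 -> 35 -> 41 -> 29 -> 42
Step 6: curr=2, set curr.next=prev(13) | reversed so far: 2 -> 13 -> 35 -> 41 -> 29 -> 42

2 -> 13 -> 35 -> 41 -> 29 -> 42 -> None


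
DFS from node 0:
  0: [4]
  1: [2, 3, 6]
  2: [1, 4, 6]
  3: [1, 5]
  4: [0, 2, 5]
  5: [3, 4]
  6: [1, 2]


Visit 0, push [4]
Visit 4, push [5, 2]
Visit 2, push [6, 1]
Visit 1, push [6, 3]
Visit 3, push [5]
Visit 5, push []
Visit 6, push []

DFS order: [0, 4, 2, 1, 3, 5, 6]


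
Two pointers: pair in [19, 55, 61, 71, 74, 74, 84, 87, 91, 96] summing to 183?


lo=0(19)+hi=9(96)=115
lo=1(55)+hi=9(96)=151
lo=2(61)+hi=9(96)=157
lo=3(71)+hi=9(96)=167
lo=4(74)+hi=9(96)=170
lo=5(74)+hi=9(96)=170
lo=6(84)+hi=9(96)=180
lo=7(87)+hi=9(96)=183

Yes: 87+96=183


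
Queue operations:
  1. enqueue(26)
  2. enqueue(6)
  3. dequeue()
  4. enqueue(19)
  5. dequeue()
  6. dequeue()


enqueue(26) -> [26]
enqueue(6) -> [26, 6]
dequeue()->26, [6]
enqueue(19) -> [6, 19]
dequeue()->6, [19]
dequeue()->19, []

Final queue: []


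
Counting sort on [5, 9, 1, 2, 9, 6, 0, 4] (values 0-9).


Input: [5, 9, 1, 2, 9, 6, 0, 4]
Counts: [1, 1, 1, 0, 1, 1, 1, 0, 0, 2]

Sorted: [0, 1, 2, 4, 5, 6, 9, 9]


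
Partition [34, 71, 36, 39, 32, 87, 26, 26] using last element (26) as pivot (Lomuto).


Pivot: 26
  26 <= 26: swap -> [26, 71, 36, 39, 32, 87, 34, 26]
Place pivot at 1: [26, 26, 36, 39, 32, 87, 34, 71]

Partitioned: [26, 26, 36, 39, 32, 87, 34, 71]


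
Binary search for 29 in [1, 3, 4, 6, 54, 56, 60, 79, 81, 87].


Step 1: lo=0, hi=9, mid=4, val=54
Step 2: lo=0, hi=3, mid=1, val=3
Step 3: lo=2, hi=3, mid=2, val=4
Step 4: lo=3, hi=3, mid=3, val=6

Not found
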